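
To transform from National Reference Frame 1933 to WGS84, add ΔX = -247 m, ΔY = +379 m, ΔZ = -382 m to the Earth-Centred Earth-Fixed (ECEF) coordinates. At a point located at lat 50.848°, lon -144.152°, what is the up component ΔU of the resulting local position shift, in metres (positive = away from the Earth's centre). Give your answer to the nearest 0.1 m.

ΔU = -310.0 m

At φ = 50.848°, λ = -144.152°: sin φ = 0.775474, cos φ = 0.631380, sin λ = -0.585637, cos λ = -0.810573.
ΔU = cos φ cos λ·ΔX + cos φ sin λ·ΔY + sin φ·ΔZ = (0.631380)(-0.810573)(-247) + (0.631380)(-0.585637)(379) + (0.775474)(-382) = -309.96 m.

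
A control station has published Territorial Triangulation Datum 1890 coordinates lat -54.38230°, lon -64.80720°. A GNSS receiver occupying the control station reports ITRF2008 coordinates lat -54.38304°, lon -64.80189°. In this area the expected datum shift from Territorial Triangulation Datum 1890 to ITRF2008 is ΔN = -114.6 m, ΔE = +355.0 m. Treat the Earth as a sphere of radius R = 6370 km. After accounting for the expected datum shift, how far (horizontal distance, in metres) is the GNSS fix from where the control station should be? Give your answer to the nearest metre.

Observed coordinate differences: Δφ = -0.00074°, Δλ = +0.00531°.
Converting to metres (1° lat = 111177 m, cos φ = 0.582374): observed ΔN = -82.3 m, observed ΔE = 343.8 m.
Subtracting the expected shift leaves a residual of -82.3 − (-114.6) = 32.3 m north and 343.8 − (355.0) = -11.2 m east.
Residual distance = √(32.3² + (-11.2)²) = 34.2 m.

34 m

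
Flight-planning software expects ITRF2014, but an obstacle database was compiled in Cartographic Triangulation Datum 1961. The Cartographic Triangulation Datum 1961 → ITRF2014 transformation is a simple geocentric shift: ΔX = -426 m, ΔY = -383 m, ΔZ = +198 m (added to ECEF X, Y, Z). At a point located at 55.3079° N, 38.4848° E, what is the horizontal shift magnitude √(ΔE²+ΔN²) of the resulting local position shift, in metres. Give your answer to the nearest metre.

584 m

At φ = 55.3079°, λ = 38.4848°: sin φ = 0.822223, cos φ = 0.569166, sin λ = 0.622307, cos λ = 0.782773.
ΔE = −sin λ·ΔX + cos λ·ΔY = −(0.622307)·(-426) + (0.782773)·(-383) = -34.70 m.
ΔN = −sin φ cos λ·ΔX − sin φ sin λ·ΔY + cos φ·ΔZ = −(0.822223)(0.782773)(-426) − (0.822223)(0.622307)(-383) + (0.569166)(198) = 582.85 m.
Horizontal magnitude = √(ΔE² + ΔN²) = √((-34.70)² + 582.85²) = 583.88 m.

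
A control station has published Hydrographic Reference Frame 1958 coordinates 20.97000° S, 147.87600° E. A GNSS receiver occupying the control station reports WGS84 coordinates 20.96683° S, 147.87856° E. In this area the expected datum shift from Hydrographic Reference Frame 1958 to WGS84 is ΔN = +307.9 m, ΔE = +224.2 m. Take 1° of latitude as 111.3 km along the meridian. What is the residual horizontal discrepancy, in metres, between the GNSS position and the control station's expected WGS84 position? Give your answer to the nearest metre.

Observed coordinate differences: Δφ = +0.00317°, Δλ = +0.00256°.
Converting to metres (1° lat = 111300 m, cos φ = 0.933768): observed ΔN = 352.8 m, observed ΔE = 266.1 m.
Subtracting the expected shift leaves a residual of 352.8 − (307.9) = 44.9 m north and 266.1 − (224.2) = 41.9 m east.
Residual distance = √(44.9² + 41.9²) = 61.4 m.

61 m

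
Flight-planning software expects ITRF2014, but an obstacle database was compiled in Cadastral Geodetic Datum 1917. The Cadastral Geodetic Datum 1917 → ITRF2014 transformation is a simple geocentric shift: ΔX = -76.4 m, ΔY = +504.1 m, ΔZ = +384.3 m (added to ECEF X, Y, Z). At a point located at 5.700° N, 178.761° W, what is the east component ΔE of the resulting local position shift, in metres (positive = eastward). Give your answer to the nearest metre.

ΔE = -506 m

The local east axis at (φ, λ) is (−sin λ, cos λ, 0), so ΔE = −sin(-178.761°)·(-76.4) + cos(-178.761°)·504.1 = -505.63 m.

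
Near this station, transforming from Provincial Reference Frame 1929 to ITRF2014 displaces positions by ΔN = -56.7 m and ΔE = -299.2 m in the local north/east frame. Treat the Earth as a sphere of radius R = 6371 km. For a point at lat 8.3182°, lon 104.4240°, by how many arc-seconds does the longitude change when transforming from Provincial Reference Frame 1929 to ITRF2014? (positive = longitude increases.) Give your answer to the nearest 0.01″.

At latitude 8.3182°, cos φ = 0.989480.
One radian of longitude at latitude φ spans R cos φ, so Δλ = ΔE / (R cos φ) = -299.2 / (6371000 × 0.989480) = -4.7462e-05 rad = -9.790″.

Δλ = -9.79″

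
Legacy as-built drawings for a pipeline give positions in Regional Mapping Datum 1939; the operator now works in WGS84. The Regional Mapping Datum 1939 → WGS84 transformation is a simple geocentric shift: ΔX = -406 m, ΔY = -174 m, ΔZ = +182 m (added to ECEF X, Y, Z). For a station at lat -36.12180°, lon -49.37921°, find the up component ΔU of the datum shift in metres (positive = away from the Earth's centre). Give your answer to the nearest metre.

The local up (radial) axis is (cos φ cos λ, cos φ sin λ, sin φ), giving ΔU = -213.514 + 106.683 − 107.290 = -214.12 m.

ΔU = -214 m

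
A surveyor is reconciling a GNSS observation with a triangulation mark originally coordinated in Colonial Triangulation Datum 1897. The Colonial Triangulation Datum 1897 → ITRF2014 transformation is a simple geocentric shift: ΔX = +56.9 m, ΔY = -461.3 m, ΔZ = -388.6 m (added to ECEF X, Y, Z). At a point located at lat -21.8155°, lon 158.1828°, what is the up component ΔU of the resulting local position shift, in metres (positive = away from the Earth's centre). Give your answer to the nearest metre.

The local up (radial) axis is (cos φ cos λ, cos φ sin λ, sin φ), giving ΔU = -49.041 − 159.163 + 144.411 = -63.79 m.

ΔU = -64 m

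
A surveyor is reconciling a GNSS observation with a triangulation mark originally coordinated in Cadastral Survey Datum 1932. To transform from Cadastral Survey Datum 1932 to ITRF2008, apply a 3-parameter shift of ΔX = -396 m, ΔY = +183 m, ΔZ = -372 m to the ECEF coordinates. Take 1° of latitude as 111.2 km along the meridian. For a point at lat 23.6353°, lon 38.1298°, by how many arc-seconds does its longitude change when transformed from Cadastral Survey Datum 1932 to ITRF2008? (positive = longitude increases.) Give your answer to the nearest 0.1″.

Δλ = 13.7″

sin φ = 0.400914, cos φ = 0.916116, sin λ = 0.617445, cos λ = 0.786614.
East component: ΔE = −sin λ·ΔX + cos λ·ΔY = −(0.617445)(-396) + (0.786614)(183) = 388.46 m.
1° of latitude spans 111200 m; at latitude φ, 1° of longitude spans that × cos φ = 101872.1 m, so Δλ = 388.46 / 101872.1 × 3600 = 13.728″.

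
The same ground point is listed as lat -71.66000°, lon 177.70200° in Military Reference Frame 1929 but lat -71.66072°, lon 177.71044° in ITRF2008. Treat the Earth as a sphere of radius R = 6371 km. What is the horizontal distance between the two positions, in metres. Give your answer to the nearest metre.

306 m

Δφ = -71.66072° − -71.66000° = -0.00072°; Δλ = 177.71044° − 177.70200° = +0.00844°.
1° along a meridian = πR/180 = 111195 m.
ΔN = Δφ × 111195 = -80.1 m; ΔE = Δλ × 111195 × cos(-71.66000°) = +0.00844 × 111195 × 0.314655 = 295.3 m.
Distance = √(ΔE² + ΔN²) = √(295.3² + (-80.1)²) = 306.0 m.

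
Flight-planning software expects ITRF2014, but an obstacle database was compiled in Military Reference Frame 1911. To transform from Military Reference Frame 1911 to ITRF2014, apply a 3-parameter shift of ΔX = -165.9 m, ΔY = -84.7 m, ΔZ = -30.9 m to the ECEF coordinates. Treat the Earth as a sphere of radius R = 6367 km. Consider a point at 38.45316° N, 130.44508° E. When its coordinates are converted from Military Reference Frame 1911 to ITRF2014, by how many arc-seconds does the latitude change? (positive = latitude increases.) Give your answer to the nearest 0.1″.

sin φ = 0.621875, cos φ = 0.783117, sin λ = 0.761028, cos λ = -0.648719.
North component: ΔN = −sin φ cos λ·ΔX − sin φ sin λ·ΔY + cos φ·ΔZ = −(0.621875)(-0.648719)(-165.9) − (0.621875)(0.761028)(-84.7) + (0.783117)(-30.9) = -51.04 m.
1° of latitude spans πR/180 = 111125 m, so Δφ = -51.04 / 111125 × 3600 = -1.654″.

Δφ = -1.7″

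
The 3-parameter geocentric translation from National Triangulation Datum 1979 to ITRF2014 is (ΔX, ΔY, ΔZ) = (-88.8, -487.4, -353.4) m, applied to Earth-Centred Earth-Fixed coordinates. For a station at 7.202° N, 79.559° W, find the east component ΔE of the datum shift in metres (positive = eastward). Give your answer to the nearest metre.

ΔE = -176 m

The local east axis at (φ, λ) is (−sin λ, cos λ, 0), so ΔE = −sin(-79.559°)·(-88.8) + cos(-79.559°)·(-487.4) = -175.66 m.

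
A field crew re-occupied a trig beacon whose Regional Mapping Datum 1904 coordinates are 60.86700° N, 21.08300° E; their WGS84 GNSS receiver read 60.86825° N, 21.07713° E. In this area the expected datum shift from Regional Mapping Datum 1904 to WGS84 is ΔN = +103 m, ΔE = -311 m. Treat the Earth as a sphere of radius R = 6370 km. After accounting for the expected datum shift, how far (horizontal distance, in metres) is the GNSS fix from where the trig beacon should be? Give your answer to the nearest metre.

37 m

Observed coordinate differences: Δφ = +0.00125°, Δλ = -0.00587°.
Converting to metres (1° lat = 111177 m, cos φ = 0.486839): observed ΔN = 139.0 m, observed ΔE = -317.7 m.
Subtracting the expected shift leaves a residual of 139.0 − (103) = 36.0 m north and -317.7 − (-311) = -6.7 m east.
Residual distance = √(36.0² + (-6.7)²) = 36.6 m.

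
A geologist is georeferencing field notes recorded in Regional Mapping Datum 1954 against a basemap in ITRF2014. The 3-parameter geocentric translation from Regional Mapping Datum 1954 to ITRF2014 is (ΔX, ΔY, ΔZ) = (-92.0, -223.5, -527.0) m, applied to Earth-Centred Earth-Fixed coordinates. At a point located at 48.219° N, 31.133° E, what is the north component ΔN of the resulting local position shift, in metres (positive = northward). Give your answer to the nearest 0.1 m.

The local north axis is (−sin φ cos λ, −sin φ sin λ, cos φ), giving ΔN = 58.723 + 86.169 − 351.132 = -206.24 m.

ΔN = -206.2 m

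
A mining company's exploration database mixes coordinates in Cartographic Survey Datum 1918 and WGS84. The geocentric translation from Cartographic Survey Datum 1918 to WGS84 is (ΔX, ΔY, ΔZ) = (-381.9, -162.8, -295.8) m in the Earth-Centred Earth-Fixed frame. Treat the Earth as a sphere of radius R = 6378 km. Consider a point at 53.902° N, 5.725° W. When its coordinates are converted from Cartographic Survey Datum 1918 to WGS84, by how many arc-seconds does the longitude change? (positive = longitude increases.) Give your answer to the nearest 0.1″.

Δλ = -11.0″

sin φ = 0.808010, cos φ = 0.589168, sin λ = -0.099754, cos λ = 0.995012.
East component: ΔE = −sin λ·ΔX + cos λ·ΔY = −(-0.099754)(-381.9) + (0.995012)(-162.8) = -200.08 m.
1° of latitude spans πR/180 = 111317 m; at latitude φ, 1° of longitude spans that × cos φ = 65584.5 m, so Δλ = -200.08 / 65584.5 × 3600 = -10.983″.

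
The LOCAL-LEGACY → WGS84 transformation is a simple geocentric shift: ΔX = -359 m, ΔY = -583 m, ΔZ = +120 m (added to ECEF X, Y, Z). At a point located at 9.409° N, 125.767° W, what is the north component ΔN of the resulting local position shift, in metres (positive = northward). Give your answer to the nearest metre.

The local north axis is (−sin φ cos λ, −sin φ sin λ, cos φ), giving ΔN = -34.304 − 77.334 + 118.386 = 6.75 m.

ΔN = 7 m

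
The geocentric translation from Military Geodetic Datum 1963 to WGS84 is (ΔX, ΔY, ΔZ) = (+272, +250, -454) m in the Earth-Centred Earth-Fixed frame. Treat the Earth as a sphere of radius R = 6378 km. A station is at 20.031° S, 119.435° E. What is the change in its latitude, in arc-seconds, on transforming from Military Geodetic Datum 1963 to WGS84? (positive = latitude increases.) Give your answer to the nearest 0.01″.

sin φ = -0.342529, cos φ = 0.939507, sin λ = 0.870914, cos λ = -0.491436.
North component: ΔN = −sin φ cos λ·ΔX − sin φ sin λ·ΔY + cos φ·ΔZ = −(-0.342529)(-0.491436)(272) − (-0.342529)(0.870914)(250) + (0.939507)(-454) = -397.74 m.
1° of latitude spans πR/180 = 111317 m, so Δφ = -397.74 / 111317 × 3600 = -12.863″.

Δφ = -12.86″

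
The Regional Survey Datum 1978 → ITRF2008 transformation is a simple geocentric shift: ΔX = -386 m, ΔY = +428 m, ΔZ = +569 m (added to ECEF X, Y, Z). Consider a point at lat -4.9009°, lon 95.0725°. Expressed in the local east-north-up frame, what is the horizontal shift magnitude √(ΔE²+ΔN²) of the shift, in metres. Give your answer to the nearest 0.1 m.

698.4 m

The local east axis at (φ, λ) is (−sin λ, cos λ, 0), so ΔE = −sin(95.0725°)·(-386) + cos(95.0725°)·428 = 346.65 m.
The local north axis is (−sin φ cos λ, −sin φ sin λ, cos φ), giving ΔN = 2.916 + 36.422 + 566.920 = 606.26 m.
Horizontal magnitude = √(ΔE² + ΔN²) = √(346.65² + 606.26²) = 698.36 m.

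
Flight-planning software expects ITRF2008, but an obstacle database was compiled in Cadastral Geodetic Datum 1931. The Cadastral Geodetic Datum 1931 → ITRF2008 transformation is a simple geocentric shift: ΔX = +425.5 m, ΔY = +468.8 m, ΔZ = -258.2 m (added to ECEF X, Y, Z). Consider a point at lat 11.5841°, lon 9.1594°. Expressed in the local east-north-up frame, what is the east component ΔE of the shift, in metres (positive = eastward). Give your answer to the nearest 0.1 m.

At φ = 11.5841°, λ = 9.1594°: sin φ = 0.200806, cos φ = 0.979631, sin λ = 0.159182, cos λ = 0.987249.
ΔE = −sin λ·ΔX + cos λ·ΔY = −(0.159182)·(425.5) + (0.987249)·(468.8) = 395.09 m.

ΔE = 395.1 m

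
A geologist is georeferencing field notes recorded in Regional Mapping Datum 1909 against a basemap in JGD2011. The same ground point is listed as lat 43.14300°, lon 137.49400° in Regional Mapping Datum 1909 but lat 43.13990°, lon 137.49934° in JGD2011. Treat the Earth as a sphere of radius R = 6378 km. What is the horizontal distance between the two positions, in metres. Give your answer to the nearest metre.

554 m

Δφ = 43.13990° − 43.14300° = -0.00310°; Δλ = 137.49934° − 137.49400° = +0.00534°.
1° along a meridian = πR/180 = 111317 m.
ΔN = Δφ × 111317 = -345.1 m; ΔE = Δλ × 111317 × cos(43.14300°) = +0.00534 × 111317 × 0.729649 = 433.7 m.
Distance = √(ΔE² + ΔN²) = √(433.7² + (-345.1)²) = 554.3 m.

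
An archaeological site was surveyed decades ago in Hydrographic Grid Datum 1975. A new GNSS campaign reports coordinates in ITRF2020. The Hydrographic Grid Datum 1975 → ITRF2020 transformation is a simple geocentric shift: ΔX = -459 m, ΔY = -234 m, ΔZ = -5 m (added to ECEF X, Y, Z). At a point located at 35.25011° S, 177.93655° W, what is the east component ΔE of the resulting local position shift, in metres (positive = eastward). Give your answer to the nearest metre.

At φ = -35.25011°, λ = -177.93655°: sin φ = -0.577147, cos φ = 0.816640, sin λ = -0.036006, cos λ = -0.999352.
ΔE = −sin λ·ΔX + cos λ·ΔY = −(-0.036006)·(-459) + (-0.999352)·(-234) = 217.32 m.

ΔE = 217 m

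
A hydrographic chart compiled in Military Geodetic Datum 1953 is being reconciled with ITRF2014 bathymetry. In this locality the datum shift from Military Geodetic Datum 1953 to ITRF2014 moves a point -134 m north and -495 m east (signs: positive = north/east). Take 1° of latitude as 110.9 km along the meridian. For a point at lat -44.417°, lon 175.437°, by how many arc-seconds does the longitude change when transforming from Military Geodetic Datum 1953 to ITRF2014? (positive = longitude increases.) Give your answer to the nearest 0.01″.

Δλ = -22.50″

At latitude -44.417°, cos φ = 0.714265.
1° of longitude at this latitude = 110.9 × cos φ = 79.21 km, so Δλ = -495.0 / 79212.0 = -0.0062491° = -22.497″.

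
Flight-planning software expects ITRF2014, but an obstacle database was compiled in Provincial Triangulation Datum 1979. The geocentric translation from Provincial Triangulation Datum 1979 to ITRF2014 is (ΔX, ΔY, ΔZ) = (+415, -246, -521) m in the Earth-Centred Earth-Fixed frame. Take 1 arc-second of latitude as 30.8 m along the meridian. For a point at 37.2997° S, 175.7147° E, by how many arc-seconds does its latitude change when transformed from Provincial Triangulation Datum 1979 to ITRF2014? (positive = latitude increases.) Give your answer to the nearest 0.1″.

sin φ = -0.605984, cos φ = 0.795477, sin λ = 0.074723, cos λ = -0.997204.
North component: ΔN = −sin φ cos λ·ΔX − sin φ sin λ·ΔY + cos φ·ΔZ = −(-0.605984)(-0.997204)(415) − (-0.605984)(0.074723)(-246) + (0.795477)(-521) = -676.36 m.
1° of latitude spans 3600 × 30.80 = 110880 m, so Δφ = -676.36 / 110880 × 3600 = -21.960″.

Δφ = -22.0″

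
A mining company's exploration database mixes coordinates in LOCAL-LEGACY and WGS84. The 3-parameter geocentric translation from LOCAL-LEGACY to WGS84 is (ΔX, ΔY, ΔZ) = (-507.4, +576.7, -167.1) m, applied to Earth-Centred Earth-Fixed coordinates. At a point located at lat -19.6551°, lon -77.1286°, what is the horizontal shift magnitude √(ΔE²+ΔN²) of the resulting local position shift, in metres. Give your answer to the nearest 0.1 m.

At φ = -19.6551°, λ = -77.1286°: sin φ = -0.336357, cos φ = 0.941734, sin λ = -0.974873, cos λ = 0.222764.
ΔE = −sin λ·ΔX + cos λ·ΔY = −(-0.974873)·(-507.4) + (0.222764)·(576.7) = -366.18 m.
ΔN = −sin φ cos λ·ΔX − sin φ sin λ·ΔY + cos φ·ΔZ = −(-0.336357)(0.222764)(-507.4) − (-0.336357)(-0.974873)(576.7) + (0.941734)(-167.1) = -384.49 m.
Horizontal magnitude = √(ΔE² + ΔN²) = √((-366.18)² + (-384.49)²) = 530.96 m.

531.0 m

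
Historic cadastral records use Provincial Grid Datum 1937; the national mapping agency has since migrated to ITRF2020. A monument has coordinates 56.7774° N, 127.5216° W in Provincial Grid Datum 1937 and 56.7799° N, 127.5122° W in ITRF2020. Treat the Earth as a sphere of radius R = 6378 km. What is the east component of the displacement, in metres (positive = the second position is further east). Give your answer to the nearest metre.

ΔE = 573 m

Δφ = 56.7799° − 56.7774° = +0.0025°; Δλ = -127.5122° − -127.5216° = +0.0094°.
1° along a meridian = πR/180 = 111317 m.
ΔN = Δφ × 111317 = 278.3 m; ΔE = Δλ × 111317 × cos(56.7774°) = +0.0094 × 111317 × 0.547893 = 573.3 m.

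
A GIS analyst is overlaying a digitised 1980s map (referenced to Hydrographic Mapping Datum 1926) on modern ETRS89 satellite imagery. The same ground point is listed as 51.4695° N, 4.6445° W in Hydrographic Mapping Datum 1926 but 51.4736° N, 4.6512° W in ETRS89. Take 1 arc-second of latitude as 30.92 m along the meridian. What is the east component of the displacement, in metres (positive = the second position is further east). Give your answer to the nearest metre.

Δφ = 51.4736° − 51.4695° = +0.0041°; Δλ = -4.6512° − -4.6445° = -0.0067°.
1° of latitude = 3600 × 30.92 = 111312 m.
ΔN = Δφ × 111312 = 456.4 m; ΔE = Δλ × 111312 × cos(51.4695°) = -0.0067 × 111312 × 0.622931 = -464.6 m.

ΔE = -465 m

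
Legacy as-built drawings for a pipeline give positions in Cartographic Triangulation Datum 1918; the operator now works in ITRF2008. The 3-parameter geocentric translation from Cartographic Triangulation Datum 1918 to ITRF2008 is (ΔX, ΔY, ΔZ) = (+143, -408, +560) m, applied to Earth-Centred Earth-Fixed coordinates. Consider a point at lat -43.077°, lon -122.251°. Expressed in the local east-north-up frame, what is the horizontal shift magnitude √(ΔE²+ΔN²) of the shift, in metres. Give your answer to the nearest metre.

683 m

The local east axis at (φ, λ) is (−sin λ, cos λ, 0), so ΔE = −sin(-122.251°)·143 + cos(-122.251°)·(-408) = 338.66 m.
The local north axis is (−sin φ cos λ, −sin φ sin λ, cos φ), giving ΔN = -52.118 + 235.665 + 409.044 = 592.59 m.
Horizontal magnitude = √(ΔE² + ΔN²) = √(338.66² + 592.59²) = 682.54 m.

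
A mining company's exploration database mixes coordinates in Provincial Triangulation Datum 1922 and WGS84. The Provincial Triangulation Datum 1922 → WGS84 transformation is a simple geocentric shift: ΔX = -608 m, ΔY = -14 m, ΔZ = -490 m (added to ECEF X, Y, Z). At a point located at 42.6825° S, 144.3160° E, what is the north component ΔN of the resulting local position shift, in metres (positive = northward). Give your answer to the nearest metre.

At φ = -42.6825°, λ = 144.3160°: sin φ = -0.677935, cos φ = 0.735122, sin λ = 0.583314, cos λ = -0.812246.
ΔN = −sin φ cos λ·ΔX − sin φ sin λ·ΔY + cos φ·ΔZ = −(-0.677935)(-0.812246)(-608) − (-0.677935)(0.583314)(-14) + (0.735122)(-490) = -30.95 m.

ΔN = -31 m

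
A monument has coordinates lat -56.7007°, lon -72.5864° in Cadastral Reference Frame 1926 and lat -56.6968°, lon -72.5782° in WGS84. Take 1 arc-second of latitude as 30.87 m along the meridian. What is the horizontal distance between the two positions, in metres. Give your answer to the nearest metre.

662 m

Δφ = -56.6968° − -56.7007° = +0.0039°; Δλ = -72.5782° − -72.5864° = +0.0082°.
1° of latitude = 3600 × 30.87 = 111132 m.
ΔN = Δφ × 111132 = 433.4 m; ΔE = Δλ × 111132 × cos(-56.7007°) = +0.0082 × 111132 × 0.549013 = 500.3 m.
Distance = √(ΔE² + ΔN²) = √(500.3² + 433.4²) = 661.9 m.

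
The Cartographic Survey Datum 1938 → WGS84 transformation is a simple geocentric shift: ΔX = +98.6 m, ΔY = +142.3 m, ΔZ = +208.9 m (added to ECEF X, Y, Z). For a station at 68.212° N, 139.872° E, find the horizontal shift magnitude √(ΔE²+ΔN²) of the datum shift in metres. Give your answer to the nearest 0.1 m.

183.3 m

At φ = 68.212°, λ = 139.872°: sin φ = 0.928564, cos φ = 0.371173, sin λ = 0.644497, cos λ = -0.764607.
ΔE = −sin λ·ΔX + cos λ·ΔY = −(0.644497)·(98.6) + (-0.764607)·(142.3) = -172.35 m.
ΔN = −sin φ cos λ·ΔX − sin φ sin λ·ΔY + cos φ·ΔZ = −(0.928564)(-0.764607)(98.6) − (0.928564)(0.644497)(142.3) + (0.371173)(208.9) = 62.38 m.
Horizontal magnitude = √(ΔE² + ΔN²) = √((-172.35)² + 62.38²) = 183.29 m.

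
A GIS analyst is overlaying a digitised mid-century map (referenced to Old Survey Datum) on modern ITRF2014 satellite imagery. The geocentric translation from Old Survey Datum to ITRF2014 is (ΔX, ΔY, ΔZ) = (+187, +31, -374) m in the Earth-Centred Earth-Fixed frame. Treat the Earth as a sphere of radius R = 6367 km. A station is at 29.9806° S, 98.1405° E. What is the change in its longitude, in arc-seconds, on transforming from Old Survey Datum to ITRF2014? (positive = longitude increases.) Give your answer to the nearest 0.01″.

Δλ = -7.09″

sin φ = -0.499707, cos φ = 0.866195, sin λ = 0.989924, cos λ = -0.141601.
East component: ΔE = −sin λ·ΔX + cos λ·ΔY = −(0.989924)(187) + (-0.141601)(31) = -189.51 m.
1° of latitude spans πR/180 = 111125 m; at latitude φ, 1° of longitude spans that × cos φ = 96256.0 m, so Δλ = -189.51 / 96256.0 × 3600 = -7.088″.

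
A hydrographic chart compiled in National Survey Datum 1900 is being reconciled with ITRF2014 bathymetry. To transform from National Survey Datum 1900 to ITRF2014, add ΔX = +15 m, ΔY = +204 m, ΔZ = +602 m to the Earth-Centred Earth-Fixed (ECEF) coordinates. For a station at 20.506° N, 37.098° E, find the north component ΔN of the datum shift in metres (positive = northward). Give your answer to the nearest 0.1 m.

The local north axis is (−sin φ cos λ, −sin φ sin λ, cos φ), giving ΔN = -4.191 − 43.105 + 563.855 = 516.56 m.

ΔN = 516.6 m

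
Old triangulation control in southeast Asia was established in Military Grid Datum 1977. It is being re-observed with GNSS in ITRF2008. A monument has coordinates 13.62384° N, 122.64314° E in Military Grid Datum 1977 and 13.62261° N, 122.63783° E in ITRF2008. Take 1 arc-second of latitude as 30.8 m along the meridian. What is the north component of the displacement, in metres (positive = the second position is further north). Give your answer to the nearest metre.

Δφ = 13.62261° − 13.62384° = -0.00123°; Δλ = 122.63783° − 122.64314° = -0.00531°.
1° of latitude = 3600 × 30.80 = 110880 m.
ΔN = Δφ × 110880 = -136.4 m; ΔE = Δλ × 110880 × cos(13.62384°) = -0.00531 × 110880 × 0.971863 = -572.2 m.

ΔN = -136 m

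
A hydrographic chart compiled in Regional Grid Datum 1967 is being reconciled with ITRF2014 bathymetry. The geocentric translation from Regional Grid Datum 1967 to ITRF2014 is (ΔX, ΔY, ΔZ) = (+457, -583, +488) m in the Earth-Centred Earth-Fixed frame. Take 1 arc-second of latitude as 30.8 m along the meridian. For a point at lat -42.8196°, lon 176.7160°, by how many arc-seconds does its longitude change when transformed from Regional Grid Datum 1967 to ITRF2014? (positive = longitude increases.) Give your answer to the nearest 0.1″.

sin φ = -0.679692, cos φ = 0.733497, sin λ = 0.057285, cos λ = -0.998358.
East component: ΔE = −sin λ·ΔX + cos λ·ΔY = −(0.057285)(457) + (-0.998358)(-583) = 555.86 m.
1° of latitude spans 3600 × 30.80 = 110880 m; at latitude φ, 1° of longitude spans that × cos φ = 81330.2 m, so Δλ = 555.86 / 81330.2 × 3600 = 24.605″.

Δλ = 24.6″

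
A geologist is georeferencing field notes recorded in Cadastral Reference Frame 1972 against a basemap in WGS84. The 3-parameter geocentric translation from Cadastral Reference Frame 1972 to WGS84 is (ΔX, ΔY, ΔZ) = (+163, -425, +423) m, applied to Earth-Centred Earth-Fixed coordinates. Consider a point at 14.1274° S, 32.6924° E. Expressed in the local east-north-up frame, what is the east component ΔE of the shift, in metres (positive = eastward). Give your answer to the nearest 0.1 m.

At φ = -14.1274°, λ = 32.6924°: sin φ = -0.244079, cos φ = 0.969755, sin λ = 0.540129, cos λ = 0.841582.
ΔE = −sin λ·ΔX + cos λ·ΔY = −(0.540129)·(163) + (0.841582)·(-425) = -445.71 m.

ΔE = -445.7 m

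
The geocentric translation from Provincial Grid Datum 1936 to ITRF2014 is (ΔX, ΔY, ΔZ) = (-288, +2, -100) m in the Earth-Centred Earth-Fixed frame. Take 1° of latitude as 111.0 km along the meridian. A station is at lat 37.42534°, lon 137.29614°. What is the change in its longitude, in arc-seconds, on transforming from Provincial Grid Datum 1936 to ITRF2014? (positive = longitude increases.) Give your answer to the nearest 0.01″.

Δλ = 7.92″

sin φ = 0.607727, cos φ = 0.794146, sin λ = 0.678209, cos λ = -0.734869.
East component: ΔE = −sin λ·ΔX + cos λ·ΔY = −(0.678209)(-288) + (-0.734869)(2) = 193.85 m.
1° of latitude spans 111000 m; at latitude φ, 1° of longitude spans that × cos φ = 88150.2 m, so Δλ = 193.85 / 88150.2 × 3600 = 7.917″.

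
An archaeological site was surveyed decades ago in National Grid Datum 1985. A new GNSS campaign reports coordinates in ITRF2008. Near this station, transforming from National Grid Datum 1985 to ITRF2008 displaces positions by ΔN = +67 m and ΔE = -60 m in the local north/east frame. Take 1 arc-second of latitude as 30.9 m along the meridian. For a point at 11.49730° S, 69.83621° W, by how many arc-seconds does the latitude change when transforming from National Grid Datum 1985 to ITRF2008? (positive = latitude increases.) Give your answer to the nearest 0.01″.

Δφ = 2.17″

1″ of latitude = 30.90 m, so Δφ = 67.0 / 30.90 = 2.168″.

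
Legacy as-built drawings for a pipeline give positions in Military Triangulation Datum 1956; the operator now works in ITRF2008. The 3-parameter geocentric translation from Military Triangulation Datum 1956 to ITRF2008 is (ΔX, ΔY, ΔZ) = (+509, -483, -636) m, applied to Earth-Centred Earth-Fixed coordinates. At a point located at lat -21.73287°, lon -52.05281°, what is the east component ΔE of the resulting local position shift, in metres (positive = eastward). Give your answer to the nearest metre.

ΔE = 104 m

At φ = -21.73287°, λ = -52.05281°: sin φ = -0.370280, cos φ = 0.928920, sin λ = -0.788578, cos λ = 0.614935.
ΔE = −sin λ·ΔX + cos λ·ΔY = −(-0.788578)·(509) + (0.614935)·(-483) = 104.37 m.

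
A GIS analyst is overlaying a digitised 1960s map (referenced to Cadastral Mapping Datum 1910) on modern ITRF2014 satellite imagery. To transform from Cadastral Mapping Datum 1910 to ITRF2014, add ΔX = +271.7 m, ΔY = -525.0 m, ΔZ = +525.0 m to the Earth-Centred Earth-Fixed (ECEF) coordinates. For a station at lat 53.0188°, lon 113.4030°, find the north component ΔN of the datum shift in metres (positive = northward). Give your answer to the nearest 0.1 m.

ΔN = 786.9 m

The local north axis is (−sin φ cos λ, −sin φ sin λ, cos φ), giving ΔN = 86.209 + 384.886 + 315.815 = 786.91 m.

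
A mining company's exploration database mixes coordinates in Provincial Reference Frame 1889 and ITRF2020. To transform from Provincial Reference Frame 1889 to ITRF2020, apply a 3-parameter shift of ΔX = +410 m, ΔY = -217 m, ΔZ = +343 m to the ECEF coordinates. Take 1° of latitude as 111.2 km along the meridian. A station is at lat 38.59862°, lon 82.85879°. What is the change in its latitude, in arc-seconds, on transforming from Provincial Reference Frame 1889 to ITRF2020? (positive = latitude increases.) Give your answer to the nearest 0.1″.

Δφ = 12.0″

sin φ = 0.623861, cos φ = 0.781535, sin λ = 0.992243, cos λ = 0.124315.
North component: ΔN = −sin φ cos λ·ΔX − sin φ sin λ·ΔY + cos φ·ΔZ = −(0.623861)(0.124315)(410) − (0.623861)(0.992243)(-217) + (0.781535)(343) = 370.60 m.
1° of latitude spans 111200 m, so Δφ = 370.60 / 111200 × 3600 = 11.998″.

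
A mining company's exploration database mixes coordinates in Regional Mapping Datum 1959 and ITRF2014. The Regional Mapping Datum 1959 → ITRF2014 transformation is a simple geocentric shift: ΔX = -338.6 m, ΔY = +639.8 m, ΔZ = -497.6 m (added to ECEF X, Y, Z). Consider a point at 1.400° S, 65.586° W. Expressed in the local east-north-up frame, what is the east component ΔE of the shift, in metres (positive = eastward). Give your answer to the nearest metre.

At φ = -1.400°, λ = -65.586°: sin φ = -0.024432, cos φ = 0.999701, sin λ = -0.910583, cos λ = 0.413327.
ΔE = −sin λ·ΔX + cos λ·ΔY = −(-0.910583)·(-338.6) + (0.413327)·(639.8) = -43.88 m.

ΔE = -44 m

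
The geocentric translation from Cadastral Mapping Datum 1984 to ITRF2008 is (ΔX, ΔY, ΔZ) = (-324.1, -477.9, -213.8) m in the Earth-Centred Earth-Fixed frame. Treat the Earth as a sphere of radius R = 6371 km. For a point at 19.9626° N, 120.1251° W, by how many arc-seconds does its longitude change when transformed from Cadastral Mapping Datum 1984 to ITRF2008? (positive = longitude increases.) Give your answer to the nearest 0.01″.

sin φ = 0.341407, cos φ = 0.939916, sin λ = -0.864932, cos λ = -0.501890.
East component: ΔE = −sin λ·ΔX + cos λ·ΔY = −(-0.864932)(-324.1) + (-0.501890)(-477.9) = -40.47 m.
1° of latitude spans πR/180 = 111195 m; at latitude φ, 1° of longitude spans that × cos φ = 104513.9 m, so Δλ = -40.47 / 104513.9 × 3600 = -1.394″.

Δλ = -1.39″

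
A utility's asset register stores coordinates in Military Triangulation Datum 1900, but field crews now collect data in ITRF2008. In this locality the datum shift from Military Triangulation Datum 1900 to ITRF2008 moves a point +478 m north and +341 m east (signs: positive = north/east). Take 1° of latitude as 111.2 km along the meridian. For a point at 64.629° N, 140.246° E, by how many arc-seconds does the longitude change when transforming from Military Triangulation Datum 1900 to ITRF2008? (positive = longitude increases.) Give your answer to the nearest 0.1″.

At latitude 64.629°, cos φ = 0.428478.
1° of longitude at this latitude = 111.2 × cos φ = 47.65 km, so Δλ = 341.0 / 47646.7 = 0.0071568° = 25.765″.

Δλ = 25.8″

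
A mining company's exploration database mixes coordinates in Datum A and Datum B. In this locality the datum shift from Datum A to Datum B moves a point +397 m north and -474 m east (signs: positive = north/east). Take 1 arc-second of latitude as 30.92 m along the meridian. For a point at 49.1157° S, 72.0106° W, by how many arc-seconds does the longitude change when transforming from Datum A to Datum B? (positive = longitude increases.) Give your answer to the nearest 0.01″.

At latitude -49.1157°, cos φ = 0.654534.
1″ of longitude at this latitude = 30.92 × cos φ = 20.2382 m, so Δλ = -474.0 / 20.2382 = -23.421″.

Δλ = -23.42″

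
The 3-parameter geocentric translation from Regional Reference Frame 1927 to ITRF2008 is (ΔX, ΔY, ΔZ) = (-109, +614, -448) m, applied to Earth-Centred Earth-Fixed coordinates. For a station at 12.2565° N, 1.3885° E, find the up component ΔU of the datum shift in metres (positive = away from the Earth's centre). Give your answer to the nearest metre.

The local up (radial) axis is (cos φ cos λ, cos φ sin λ, sin φ), giving ΔU = -106.484 + 14.539 − 95.105 = -187.05 m.

ΔU = -187 m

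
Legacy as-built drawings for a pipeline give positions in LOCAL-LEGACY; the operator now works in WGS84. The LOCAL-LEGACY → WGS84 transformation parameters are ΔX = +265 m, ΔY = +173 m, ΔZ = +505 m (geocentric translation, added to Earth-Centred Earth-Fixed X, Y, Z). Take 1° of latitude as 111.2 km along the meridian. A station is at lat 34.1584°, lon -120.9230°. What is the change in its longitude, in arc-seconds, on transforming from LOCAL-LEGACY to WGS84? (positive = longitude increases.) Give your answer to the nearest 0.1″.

sin φ = 0.561483, cos φ = 0.827488, sin λ = -0.857859, cos λ = -0.513886.
East component: ΔE = −sin λ·ΔX + cos λ·ΔY = −(-0.857859)(265) + (-0.513886)(173) = 138.43 m.
1° of latitude spans 111200 m; at latitude φ, 1° of longitude spans that × cos φ = 92016.7 m, so Δλ = 138.43 / 92016.7 × 3600 = 5.416″.

Δλ = 5.4″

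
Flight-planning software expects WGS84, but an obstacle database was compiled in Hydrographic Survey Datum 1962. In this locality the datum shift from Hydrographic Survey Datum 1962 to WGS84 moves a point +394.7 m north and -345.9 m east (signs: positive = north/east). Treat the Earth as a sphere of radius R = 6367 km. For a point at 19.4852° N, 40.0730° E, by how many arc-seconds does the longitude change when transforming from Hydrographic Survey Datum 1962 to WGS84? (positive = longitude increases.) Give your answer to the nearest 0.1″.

Δλ = -11.9″

At latitude 19.4852°, cos φ = 0.942728.
One radian of longitude at latitude φ spans R cos φ, so Δλ = ΔE / (R cos φ) = -345.9 / (6367000 × 0.942728) = -5.7627e-05 rad = -11.887″.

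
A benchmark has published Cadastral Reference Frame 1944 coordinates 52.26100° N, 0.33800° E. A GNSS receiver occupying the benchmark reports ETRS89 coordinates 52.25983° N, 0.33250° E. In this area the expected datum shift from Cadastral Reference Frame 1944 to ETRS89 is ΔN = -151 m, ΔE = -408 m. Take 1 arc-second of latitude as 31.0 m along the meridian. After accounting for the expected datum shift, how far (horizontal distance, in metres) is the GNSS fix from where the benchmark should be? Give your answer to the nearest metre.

38 m

Observed coordinate differences: Δφ = -0.00117°, Δλ = -0.00550°.
Converting to metres (1° lat = 111600 m, cos φ = 0.612065): observed ΔN = -130.6 m, observed ΔE = -375.7 m.
Subtracting the expected shift leaves a residual of -130.6 − (-151) = 20.4 m north and -375.7 − (-408) = 32.3 m east.
Residual distance = √(20.4² + 32.3²) = 38.2 m.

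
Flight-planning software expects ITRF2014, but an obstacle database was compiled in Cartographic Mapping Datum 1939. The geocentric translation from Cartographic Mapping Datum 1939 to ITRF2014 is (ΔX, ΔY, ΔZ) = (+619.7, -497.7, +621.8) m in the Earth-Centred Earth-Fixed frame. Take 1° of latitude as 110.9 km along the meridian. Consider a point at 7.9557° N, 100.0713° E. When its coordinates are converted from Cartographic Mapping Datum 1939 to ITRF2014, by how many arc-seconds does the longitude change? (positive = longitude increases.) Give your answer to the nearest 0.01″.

Δλ = -17.15″

sin φ = 0.138407, cos φ = 0.990375, sin λ = 0.984591, cos λ = -0.174874.
East component: ΔE = −sin λ·ΔX + cos λ·ΔY = −(0.984591)(619.7) + (-0.174874)(-497.7) = -523.12 m.
1° of latitude spans 110900 m; at latitude φ, 1° of longitude spans that × cos φ = 109832.6 m, so Δλ = -523.12 / 109832.6 × 3600 = -17.146″.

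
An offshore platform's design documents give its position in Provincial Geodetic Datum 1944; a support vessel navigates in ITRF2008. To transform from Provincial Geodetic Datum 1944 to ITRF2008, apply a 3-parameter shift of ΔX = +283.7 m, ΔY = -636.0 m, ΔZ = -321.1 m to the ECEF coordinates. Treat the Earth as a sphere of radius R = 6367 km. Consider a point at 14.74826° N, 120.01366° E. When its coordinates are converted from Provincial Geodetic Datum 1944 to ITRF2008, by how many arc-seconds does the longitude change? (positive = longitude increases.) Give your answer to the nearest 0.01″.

Δλ = 2.43″

sin φ = 0.254573, cos φ = 0.967054, sin λ = 0.865906, cos λ = -0.500206.
East component: ΔE = −sin λ·ΔX + cos λ·ΔY = −(0.865906)(283.7) + (-0.500206)(-636.0) = 72.47 m.
1° of latitude spans πR/180 = 111125 m; at latitude φ, 1° of longitude spans that × cos φ = 107463.9 m, so Δλ = 72.47 / 107463.9 × 3600 = 2.428″.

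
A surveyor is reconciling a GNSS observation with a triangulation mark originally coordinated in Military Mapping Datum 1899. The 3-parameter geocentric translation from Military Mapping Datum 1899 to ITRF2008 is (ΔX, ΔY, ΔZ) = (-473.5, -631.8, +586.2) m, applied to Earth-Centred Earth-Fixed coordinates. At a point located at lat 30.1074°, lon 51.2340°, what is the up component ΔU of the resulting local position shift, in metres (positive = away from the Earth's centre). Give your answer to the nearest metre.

ΔU = -389 m

At φ = 30.1074°, λ = 51.2340°: sin φ = 0.501622, cos φ = 0.865087, sin λ = 0.779710, cos λ = 0.626141.
ΔU = cos φ cos λ·ΔX + cos φ sin λ·ΔY + sin φ·ΔZ = (0.865087)(0.626141)(-473.5) + (0.865087)(0.779710)(-631.8) + (0.501622)(586.2) = -388.59 m.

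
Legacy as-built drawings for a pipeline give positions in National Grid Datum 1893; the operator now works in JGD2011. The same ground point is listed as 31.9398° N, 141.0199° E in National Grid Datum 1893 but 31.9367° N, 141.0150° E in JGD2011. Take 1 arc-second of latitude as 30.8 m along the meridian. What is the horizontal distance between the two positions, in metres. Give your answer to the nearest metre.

575 m

Δφ = 31.9367° − 31.9398° = -0.0031°; Δλ = 141.0150° − 141.0199° = -0.0049°.
1° of latitude = 3600 × 30.80 = 110880 m.
ΔN = Δφ × 110880 = -343.7 m; ΔE = Δλ × 110880 × cos(31.9398°) = -0.0049 × 110880 × 0.848604 = -461.1 m.
Distance = √(ΔE² + ΔN²) = √((-461.1)² + (-343.7)²) = 575.1 m.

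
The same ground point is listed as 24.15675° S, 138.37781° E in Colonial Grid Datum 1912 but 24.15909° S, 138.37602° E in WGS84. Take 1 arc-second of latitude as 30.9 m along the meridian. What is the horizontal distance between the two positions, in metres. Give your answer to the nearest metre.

317 m

Δφ = -24.15909° − -24.15675° = -0.00234°; Δλ = 138.37602° − 138.37781° = -0.00179°.
1° of latitude = 3600 × 30.90 = 111240 m.
ΔN = Δφ × 111240 = -260.3 m; ΔE = Δλ × 111240 × cos(-24.15675°) = -0.00179 × 111240 × 0.912429 = -181.7 m.
Distance = √(ΔE² + ΔN²) = √((-181.7)² + (-260.3)²) = 317.4 m.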